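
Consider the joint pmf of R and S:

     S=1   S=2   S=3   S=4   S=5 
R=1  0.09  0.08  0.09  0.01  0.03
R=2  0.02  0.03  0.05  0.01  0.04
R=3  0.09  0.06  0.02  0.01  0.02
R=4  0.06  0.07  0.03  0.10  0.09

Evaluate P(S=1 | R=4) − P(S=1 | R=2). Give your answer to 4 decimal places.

P(R=4) = 0.06 + 0.07 + 0.03 + 0.10 + 0.09 = 0.35; P(S=1 | R=4) = 0.06/0.35 = 0.17143.
P(R=2) = 0.02 + 0.03 + 0.05 + 0.01 + 0.04 = 0.15; P(S=1 | R=2) = 0.02/0.15 = 0.13333.
Difference = 0.0381.

0.0381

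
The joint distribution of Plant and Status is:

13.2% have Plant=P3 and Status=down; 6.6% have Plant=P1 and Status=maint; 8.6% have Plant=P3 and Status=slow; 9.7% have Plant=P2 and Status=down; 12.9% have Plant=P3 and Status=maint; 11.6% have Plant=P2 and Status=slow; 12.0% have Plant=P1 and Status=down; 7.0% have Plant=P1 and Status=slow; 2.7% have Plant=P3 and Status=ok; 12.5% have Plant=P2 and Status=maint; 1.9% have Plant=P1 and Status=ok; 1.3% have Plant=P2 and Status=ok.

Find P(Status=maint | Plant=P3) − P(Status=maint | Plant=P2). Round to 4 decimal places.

-0.0112

P(Plant=P3) = 0.027 + 0.086 + 0.132 + 0.129 = 0.374; P(Status=maint | Plant=P3) = 0.129/0.374 = 0.34492.
P(Plant=P2) = 0.013 + 0.116 + 0.097 + 0.125 = 0.351; P(Status=maint | Plant=P2) = 0.125/0.351 = 0.35613.
Difference = -0.0112.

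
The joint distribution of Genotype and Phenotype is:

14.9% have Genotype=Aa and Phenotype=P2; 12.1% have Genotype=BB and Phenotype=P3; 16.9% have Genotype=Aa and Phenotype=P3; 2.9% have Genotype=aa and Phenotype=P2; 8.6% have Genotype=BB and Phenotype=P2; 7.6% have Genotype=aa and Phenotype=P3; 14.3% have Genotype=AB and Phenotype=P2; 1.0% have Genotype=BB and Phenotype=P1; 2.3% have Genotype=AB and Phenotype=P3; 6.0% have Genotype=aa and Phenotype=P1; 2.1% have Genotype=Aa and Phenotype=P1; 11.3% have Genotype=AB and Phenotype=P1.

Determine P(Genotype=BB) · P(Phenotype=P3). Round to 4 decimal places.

0.0844

P(Genotype=BB) = 0.010 + 0.086 + 0.121 = 0.217.
P(Phenotype=P3) = 0.169 + 0.076 + 0.023 + 0.121 = 0.389.
Product: 0.217 × 0.389 = 0.0844.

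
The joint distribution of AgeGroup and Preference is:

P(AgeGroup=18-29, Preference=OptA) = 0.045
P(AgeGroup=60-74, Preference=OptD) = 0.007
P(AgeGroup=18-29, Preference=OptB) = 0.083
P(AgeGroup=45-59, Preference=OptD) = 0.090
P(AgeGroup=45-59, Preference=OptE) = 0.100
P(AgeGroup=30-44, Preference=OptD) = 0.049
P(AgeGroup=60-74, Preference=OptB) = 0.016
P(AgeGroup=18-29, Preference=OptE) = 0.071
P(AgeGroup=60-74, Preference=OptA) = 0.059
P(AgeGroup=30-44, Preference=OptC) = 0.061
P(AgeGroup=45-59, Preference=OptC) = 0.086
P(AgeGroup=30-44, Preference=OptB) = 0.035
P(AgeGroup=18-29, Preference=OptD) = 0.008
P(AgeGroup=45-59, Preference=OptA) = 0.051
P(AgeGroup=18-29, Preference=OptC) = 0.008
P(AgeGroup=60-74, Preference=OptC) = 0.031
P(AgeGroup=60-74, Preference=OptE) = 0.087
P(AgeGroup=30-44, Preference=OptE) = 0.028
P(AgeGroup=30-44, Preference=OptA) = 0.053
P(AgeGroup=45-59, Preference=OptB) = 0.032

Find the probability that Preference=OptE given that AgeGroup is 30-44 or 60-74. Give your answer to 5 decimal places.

0.26995

P(AgeGroup=30-44) = 0.053 + 0.035 + 0.061 + 0.049 + 0.028 = 0.226.
P(AgeGroup=60-74) = 0.059 + 0.016 + 0.031 + 0.007 + 0.087 = 0.200.
P(AgeGroup ∈ {30-44, 60-74}) = 0.226 + 0.200 = 0.426; P(Preference=OptE, AgeGroup ∈ {30-44, 60-74}) = 0.028 + 0.087 = 0.115.
P(Preference=OptE | AgeGroup ∈ {30-44, 60-74}) = 0.115/0.426 = 0.26995.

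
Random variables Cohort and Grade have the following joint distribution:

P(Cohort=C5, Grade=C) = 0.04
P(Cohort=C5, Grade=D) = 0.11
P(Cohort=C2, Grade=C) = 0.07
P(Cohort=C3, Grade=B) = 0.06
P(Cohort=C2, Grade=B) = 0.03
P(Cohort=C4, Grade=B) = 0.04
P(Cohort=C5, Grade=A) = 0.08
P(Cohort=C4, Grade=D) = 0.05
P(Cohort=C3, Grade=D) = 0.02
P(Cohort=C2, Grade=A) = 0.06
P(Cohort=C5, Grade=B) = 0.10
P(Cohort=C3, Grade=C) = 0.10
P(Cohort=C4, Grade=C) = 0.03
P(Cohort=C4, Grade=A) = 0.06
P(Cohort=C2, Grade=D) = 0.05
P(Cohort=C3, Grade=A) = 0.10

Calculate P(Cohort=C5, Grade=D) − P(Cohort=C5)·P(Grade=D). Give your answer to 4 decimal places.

P(Cohort=C5) = 0.08 + 0.10 + 0.04 + 0.11 = 0.33.
P(Grade=D) = 0.05 + 0.02 + 0.05 + 0.11 = 0.23.
P(Cohort=C5, Grade=D) − P(Cohort=C5)P(Grade=D) = 0.11 − 0.33×0.23 = 0.0341.

0.0341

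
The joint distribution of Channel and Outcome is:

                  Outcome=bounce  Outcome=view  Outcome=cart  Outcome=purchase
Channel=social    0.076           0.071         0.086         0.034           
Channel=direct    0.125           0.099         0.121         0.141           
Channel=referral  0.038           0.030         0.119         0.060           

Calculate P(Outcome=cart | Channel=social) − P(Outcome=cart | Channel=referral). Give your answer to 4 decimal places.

-0.1597

P(Channel=social) = 0.076 + 0.071 + 0.086 + 0.034 = 0.267; P(Outcome=cart | Channel=social) = 0.086/0.267 = 0.32210.
P(Channel=referral) = 0.038 + 0.030 + 0.119 + 0.060 = 0.247; P(Outcome=cart | Channel=referral) = 0.119/0.247 = 0.48178.
Difference = -0.1597.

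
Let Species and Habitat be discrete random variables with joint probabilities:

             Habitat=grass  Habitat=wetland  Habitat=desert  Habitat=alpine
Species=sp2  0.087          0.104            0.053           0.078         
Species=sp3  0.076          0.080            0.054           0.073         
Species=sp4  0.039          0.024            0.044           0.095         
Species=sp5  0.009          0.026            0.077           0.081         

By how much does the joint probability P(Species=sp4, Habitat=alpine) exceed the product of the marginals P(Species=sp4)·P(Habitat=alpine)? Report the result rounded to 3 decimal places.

0.029

P(Species=sp4) = 0.039 + 0.024 + 0.044 + 0.095 = 0.202.
P(Habitat=alpine) = 0.078 + 0.073 + 0.095 + 0.081 = 0.327.
P(Species=sp4, Habitat=alpine) − P(Species=sp4)P(Habitat=alpine) = 0.095 − 0.202×0.327 = 0.029.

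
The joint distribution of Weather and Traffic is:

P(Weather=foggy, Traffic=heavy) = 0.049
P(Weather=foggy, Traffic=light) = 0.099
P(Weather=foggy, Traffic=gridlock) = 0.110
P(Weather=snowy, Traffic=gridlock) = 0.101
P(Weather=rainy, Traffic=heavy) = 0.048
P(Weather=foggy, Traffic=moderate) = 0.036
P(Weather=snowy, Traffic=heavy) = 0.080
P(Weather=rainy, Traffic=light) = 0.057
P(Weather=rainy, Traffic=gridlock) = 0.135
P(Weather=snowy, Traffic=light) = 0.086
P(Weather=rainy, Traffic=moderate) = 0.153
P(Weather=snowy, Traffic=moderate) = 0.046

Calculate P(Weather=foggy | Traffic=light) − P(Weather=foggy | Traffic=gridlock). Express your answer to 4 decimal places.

0.0912

P(Traffic=light) = 0.057 + 0.086 + 0.099 = 0.242; P(Weather=foggy | Traffic=light) = 0.099/0.242 = 0.40909.
P(Traffic=gridlock) = 0.135 + 0.101 + 0.110 = 0.346; P(Weather=foggy | Traffic=gridlock) = 0.110/0.346 = 0.31792.
Difference = 0.0912.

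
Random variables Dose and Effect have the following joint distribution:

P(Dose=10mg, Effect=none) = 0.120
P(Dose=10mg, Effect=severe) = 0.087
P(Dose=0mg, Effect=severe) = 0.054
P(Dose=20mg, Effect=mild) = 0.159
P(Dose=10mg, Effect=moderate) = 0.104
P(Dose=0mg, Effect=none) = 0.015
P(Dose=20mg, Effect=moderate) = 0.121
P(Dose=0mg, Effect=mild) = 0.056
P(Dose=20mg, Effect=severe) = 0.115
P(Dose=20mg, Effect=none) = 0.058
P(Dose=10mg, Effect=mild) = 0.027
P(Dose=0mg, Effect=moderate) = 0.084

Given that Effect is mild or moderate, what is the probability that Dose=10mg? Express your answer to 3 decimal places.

P(Effect=mild) = 0.056 + 0.027 + 0.159 = 0.242.
P(Effect=moderate) = 0.084 + 0.104 + 0.121 = 0.309.
P(Effect ∈ {mild, moderate}) = 0.242 + 0.309 = 0.551; P(Dose=10mg, Effect ∈ {mild, moderate}) = 0.027 + 0.104 = 0.131.
P(Dose=10mg | Effect ∈ {mild, moderate}) = 0.131/0.551 = 0.238.

0.238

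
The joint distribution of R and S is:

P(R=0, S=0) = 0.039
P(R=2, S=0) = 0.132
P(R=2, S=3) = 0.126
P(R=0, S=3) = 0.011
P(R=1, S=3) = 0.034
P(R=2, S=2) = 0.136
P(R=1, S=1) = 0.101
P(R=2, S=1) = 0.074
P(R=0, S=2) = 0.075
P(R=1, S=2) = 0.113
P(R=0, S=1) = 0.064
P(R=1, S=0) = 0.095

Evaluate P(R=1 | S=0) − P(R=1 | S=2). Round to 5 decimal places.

0.00838

P(S=0) = 0.039 + 0.095 + 0.132 = 0.266; P(R=1 | S=0) = 0.095/0.266 = 0.357143.
P(S=2) = 0.075 + 0.113 + 0.136 = 0.324; P(R=1 | S=2) = 0.113/0.324 = 0.348765.
Difference = 0.00838.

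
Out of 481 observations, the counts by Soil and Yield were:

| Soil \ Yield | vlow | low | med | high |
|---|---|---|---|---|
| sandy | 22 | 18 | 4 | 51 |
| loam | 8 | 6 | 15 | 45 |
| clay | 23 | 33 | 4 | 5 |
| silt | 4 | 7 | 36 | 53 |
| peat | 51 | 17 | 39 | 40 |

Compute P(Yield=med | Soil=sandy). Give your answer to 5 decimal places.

0.04211

Total with Soil=sandy: 22 + 18 + 4 + 51 = 95.
P(Yield=med | Soil=sandy) = 4/95 = 0.04211.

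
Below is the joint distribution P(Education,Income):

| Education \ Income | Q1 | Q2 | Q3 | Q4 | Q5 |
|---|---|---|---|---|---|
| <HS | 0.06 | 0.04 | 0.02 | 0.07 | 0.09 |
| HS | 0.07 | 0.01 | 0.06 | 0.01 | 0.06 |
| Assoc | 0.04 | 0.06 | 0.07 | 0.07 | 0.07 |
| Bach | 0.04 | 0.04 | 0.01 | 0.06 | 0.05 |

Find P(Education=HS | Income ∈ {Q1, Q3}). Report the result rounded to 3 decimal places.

0.351

P(Income=Q1) = 0.06 + 0.07 + 0.04 + 0.04 = 0.21.
P(Income=Q3) = 0.02 + 0.06 + 0.07 + 0.01 = 0.16.
P(Income ∈ {Q1, Q3}) = 0.21 + 0.16 = 0.37; P(Education=HS, Income ∈ {Q1, Q3}) = 0.07 + 0.06 = 0.13.
P(Education=HS | Income ∈ {Q1, Q3}) = 0.13/0.37 = 0.351.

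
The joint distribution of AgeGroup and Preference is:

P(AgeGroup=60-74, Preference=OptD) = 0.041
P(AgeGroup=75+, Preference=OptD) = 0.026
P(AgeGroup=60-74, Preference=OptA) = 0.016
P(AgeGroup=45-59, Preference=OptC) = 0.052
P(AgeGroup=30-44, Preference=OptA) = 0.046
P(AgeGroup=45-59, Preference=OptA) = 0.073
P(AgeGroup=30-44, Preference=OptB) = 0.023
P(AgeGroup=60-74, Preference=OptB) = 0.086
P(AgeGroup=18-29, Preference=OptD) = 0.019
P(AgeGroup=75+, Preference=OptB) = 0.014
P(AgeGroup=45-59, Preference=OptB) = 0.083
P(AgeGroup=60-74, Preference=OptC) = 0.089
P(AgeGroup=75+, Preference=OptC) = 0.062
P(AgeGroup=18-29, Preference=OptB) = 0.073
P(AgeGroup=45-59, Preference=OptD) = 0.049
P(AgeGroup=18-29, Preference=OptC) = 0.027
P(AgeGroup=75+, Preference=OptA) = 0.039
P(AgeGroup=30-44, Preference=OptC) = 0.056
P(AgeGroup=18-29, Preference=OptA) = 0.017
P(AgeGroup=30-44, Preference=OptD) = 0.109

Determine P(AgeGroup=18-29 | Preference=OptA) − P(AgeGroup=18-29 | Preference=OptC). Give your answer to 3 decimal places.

-0.005

P(Preference=OptA) = 0.017 + 0.046 + 0.073 + 0.016 + 0.039 = 0.191; P(AgeGroup=18-29 | Preference=OptA) = 0.017/0.191 = 0.0890.
P(Preference=OptC) = 0.027 + 0.056 + 0.052 + 0.089 + 0.062 = 0.286; P(AgeGroup=18-29 | Preference=OptC) = 0.027/0.286 = 0.0944.
Difference = -0.005.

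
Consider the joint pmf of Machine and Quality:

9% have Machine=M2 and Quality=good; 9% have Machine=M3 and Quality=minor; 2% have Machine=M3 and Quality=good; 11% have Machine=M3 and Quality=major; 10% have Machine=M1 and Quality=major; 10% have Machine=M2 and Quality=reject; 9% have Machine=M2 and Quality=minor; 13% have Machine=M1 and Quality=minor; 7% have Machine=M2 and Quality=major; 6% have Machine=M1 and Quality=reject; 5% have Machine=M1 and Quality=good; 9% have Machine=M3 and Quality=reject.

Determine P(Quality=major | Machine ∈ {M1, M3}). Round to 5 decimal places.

0.32308

P(Machine=M1) = 0.05 + 0.13 + 0.10 + 0.06 = 0.34.
P(Machine=M3) = 0.02 + 0.09 + 0.11 + 0.09 = 0.31.
P(Machine ∈ {M1, M3}) = 0.34 + 0.31 = 0.65; P(Quality=major, Machine ∈ {M1, M3}) = 0.10 + 0.11 = 0.21.
P(Quality=major | Machine ∈ {M1, M3}) = 0.21/0.65 = 0.32308.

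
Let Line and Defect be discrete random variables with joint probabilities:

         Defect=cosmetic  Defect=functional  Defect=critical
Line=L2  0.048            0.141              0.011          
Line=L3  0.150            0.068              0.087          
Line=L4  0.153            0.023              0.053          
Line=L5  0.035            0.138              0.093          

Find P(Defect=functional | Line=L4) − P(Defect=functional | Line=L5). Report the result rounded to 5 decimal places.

-0.41836

P(Line=L4) = 0.153 + 0.023 + 0.053 = 0.229; P(Defect=functional | Line=L4) = 0.023/0.229 = 0.100437.
P(Line=L5) = 0.035 + 0.138 + 0.093 = 0.266; P(Defect=functional | Line=L5) = 0.138/0.266 = 0.518797.
Difference = -0.41836.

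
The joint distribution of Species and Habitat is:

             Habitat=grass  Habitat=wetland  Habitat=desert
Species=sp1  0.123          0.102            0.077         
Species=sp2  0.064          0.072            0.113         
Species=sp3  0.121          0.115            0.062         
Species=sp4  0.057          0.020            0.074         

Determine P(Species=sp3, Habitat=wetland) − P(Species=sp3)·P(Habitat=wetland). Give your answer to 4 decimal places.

0.0229

P(Species=sp3) = 0.121 + 0.115 + 0.062 = 0.298.
P(Habitat=wetland) = 0.102 + 0.072 + 0.115 + 0.020 = 0.309.
P(Species=sp3, Habitat=wetland) − P(Species=sp3)P(Habitat=wetland) = 0.115 − 0.298×0.309 = 0.0229.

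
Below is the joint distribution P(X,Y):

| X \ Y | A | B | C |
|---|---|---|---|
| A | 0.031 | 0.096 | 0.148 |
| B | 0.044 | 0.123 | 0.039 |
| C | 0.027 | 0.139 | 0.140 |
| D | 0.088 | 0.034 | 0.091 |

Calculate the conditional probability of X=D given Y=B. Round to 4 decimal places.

0.0867

P(Y=B) = 0.096 + 0.123 + 0.139 + 0.034 = 0.392.
P(X=D | Y=B) = 0.034/0.392 = 0.0867.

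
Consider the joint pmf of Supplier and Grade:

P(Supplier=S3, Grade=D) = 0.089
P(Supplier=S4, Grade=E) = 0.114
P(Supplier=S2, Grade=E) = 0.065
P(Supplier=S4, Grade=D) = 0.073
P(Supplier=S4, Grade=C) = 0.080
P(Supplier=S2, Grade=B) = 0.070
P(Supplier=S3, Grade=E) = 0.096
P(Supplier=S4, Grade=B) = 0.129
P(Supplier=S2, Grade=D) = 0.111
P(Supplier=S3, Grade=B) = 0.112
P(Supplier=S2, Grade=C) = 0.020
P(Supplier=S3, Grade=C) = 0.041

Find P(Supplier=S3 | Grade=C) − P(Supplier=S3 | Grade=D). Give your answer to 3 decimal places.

-0.035

P(Grade=C) = 0.020 + 0.041 + 0.080 = 0.141; P(Supplier=S3 | Grade=C) = 0.041/0.141 = 0.2908.
P(Grade=D) = 0.111 + 0.089 + 0.073 = 0.273; P(Supplier=S3 | Grade=D) = 0.089/0.273 = 0.3260.
Difference = -0.035.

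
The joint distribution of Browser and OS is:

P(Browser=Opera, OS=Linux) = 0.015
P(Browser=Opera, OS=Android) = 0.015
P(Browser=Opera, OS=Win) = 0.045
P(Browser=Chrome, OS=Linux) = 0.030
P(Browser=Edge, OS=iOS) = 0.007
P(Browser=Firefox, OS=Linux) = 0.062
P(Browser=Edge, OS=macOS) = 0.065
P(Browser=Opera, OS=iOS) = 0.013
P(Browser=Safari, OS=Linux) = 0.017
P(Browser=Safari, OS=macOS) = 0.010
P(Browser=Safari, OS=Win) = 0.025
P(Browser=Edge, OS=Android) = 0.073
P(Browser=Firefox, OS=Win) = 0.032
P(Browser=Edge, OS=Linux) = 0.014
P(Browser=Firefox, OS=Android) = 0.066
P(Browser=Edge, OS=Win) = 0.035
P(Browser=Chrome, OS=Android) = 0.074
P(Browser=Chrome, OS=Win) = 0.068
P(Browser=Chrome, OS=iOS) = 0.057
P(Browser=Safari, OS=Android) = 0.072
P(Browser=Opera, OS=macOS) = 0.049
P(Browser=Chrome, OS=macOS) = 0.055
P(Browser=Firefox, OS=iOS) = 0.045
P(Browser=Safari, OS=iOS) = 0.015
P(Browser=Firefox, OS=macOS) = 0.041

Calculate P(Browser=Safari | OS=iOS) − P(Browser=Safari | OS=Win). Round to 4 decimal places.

P(OS=iOS) = 0.057 + 0.045 + 0.015 + 0.007 + 0.013 = 0.137; P(Browser=Safari | OS=iOS) = 0.015/0.137 = 0.10949.
P(OS=Win) = 0.068 + 0.032 + 0.025 + 0.035 + 0.045 = 0.205; P(Browser=Safari | OS=Win) = 0.025/0.205 = 0.12195.
Difference = -0.0125.

-0.0125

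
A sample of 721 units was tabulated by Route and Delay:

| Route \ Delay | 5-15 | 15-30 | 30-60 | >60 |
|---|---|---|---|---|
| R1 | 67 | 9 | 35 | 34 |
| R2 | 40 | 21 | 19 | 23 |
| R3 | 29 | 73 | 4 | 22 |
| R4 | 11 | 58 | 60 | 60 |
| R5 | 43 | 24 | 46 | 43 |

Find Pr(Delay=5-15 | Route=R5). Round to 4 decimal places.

Total with Route=R5: 43 + 24 + 46 + 43 = 156.
P(Delay=5-15 | Route=R5) = 43/156 = 0.2756.

0.2756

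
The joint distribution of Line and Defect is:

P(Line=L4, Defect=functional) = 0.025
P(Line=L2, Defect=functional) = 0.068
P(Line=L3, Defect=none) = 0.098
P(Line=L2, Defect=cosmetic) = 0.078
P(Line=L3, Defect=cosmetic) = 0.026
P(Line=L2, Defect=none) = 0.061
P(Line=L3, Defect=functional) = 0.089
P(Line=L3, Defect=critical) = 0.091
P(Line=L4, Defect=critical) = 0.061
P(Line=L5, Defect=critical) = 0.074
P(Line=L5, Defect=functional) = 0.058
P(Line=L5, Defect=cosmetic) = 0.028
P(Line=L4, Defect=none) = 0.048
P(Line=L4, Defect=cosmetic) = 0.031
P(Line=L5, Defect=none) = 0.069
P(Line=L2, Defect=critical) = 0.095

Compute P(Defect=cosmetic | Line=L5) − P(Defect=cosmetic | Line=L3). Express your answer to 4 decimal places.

0.0367

P(Line=L5) = 0.069 + 0.028 + 0.058 + 0.074 = 0.229; P(Defect=cosmetic | Line=L5) = 0.028/0.229 = 0.12227.
P(Line=L3) = 0.098 + 0.026 + 0.089 + 0.091 = 0.304; P(Defect=cosmetic | Line=L3) = 0.026/0.304 = 0.08553.
Difference = 0.0367.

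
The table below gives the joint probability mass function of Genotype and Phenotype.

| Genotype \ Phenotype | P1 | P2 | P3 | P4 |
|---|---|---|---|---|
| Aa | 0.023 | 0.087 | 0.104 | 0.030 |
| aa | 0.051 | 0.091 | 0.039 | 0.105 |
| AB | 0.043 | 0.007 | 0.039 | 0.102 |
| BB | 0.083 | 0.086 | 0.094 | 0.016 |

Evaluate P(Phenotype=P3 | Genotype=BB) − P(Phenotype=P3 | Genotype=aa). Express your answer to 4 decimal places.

P(Genotype=BB) = 0.083 + 0.086 + 0.094 + 0.016 = 0.279; P(Phenotype=P3 | Genotype=BB) = 0.094/0.279 = 0.33692.
P(Genotype=aa) = 0.051 + 0.091 + 0.039 + 0.105 = 0.286; P(Phenotype=P3 | Genotype=aa) = 0.039/0.286 = 0.13636.
Difference = 0.2006.

0.2006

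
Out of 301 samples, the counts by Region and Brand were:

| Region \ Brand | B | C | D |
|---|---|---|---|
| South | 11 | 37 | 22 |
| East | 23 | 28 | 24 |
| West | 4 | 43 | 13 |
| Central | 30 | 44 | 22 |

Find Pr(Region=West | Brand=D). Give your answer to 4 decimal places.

Total with Brand=D: 22 + 24 + 13 + 22 = 81.
P(Region=West | Brand=D) = 13/81 = 0.1605.

0.1605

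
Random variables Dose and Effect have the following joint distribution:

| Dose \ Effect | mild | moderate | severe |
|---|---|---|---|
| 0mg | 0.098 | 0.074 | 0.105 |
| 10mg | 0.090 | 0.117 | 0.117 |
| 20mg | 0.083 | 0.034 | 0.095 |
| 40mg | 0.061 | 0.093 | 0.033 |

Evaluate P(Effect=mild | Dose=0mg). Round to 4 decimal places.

P(Dose=0mg) = 0.098 + 0.074 + 0.105 = 0.277.
P(Effect=mild | Dose=0mg) = 0.098/0.277 = 0.3538.

0.3538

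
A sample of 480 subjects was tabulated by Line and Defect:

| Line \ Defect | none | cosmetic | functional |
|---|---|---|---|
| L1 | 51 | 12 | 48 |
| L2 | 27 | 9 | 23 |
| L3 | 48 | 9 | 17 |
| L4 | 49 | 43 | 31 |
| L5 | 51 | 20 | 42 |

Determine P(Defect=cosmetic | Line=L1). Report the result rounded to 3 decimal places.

0.108

Total with Line=L1: 51 + 12 + 48 = 111.
P(Defect=cosmetic | Line=L1) = 12/111 = 0.108.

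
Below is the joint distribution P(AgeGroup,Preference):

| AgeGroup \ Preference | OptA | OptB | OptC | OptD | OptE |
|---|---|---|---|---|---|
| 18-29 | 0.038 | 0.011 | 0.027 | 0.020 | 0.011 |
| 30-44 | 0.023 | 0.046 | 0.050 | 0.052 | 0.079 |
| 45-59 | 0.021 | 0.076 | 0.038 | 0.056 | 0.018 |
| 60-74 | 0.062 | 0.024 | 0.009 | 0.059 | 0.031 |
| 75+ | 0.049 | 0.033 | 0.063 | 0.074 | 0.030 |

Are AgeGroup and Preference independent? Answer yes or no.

no

P(AgeGroup=30-44) = 0.250 and P(Preference=OptE) = 0.169, so their product is 0.04225, but P(AgeGroup=30-44, Preference=OptE) = 0.079. Since these differ, AgeGroup and Preference are not independent.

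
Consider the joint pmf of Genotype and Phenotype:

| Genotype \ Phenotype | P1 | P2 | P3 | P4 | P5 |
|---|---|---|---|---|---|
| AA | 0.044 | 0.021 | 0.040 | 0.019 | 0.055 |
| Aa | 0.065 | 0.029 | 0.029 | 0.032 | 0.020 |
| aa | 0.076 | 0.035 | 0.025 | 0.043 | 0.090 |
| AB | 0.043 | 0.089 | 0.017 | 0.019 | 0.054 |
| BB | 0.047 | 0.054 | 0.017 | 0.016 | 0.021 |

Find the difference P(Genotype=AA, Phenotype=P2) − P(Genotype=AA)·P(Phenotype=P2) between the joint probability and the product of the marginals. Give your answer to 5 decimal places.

-0.01981

P(Genotype=AA) = 0.044 + 0.021 + 0.040 + 0.019 + 0.055 = 0.179.
P(Phenotype=P2) = 0.021 + 0.029 + 0.035 + 0.089 + 0.054 = 0.228.
P(Genotype=AA, Phenotype=P2) − P(Genotype=AA)P(Phenotype=P2) = 0.021 − 0.179×0.228 = -0.01981.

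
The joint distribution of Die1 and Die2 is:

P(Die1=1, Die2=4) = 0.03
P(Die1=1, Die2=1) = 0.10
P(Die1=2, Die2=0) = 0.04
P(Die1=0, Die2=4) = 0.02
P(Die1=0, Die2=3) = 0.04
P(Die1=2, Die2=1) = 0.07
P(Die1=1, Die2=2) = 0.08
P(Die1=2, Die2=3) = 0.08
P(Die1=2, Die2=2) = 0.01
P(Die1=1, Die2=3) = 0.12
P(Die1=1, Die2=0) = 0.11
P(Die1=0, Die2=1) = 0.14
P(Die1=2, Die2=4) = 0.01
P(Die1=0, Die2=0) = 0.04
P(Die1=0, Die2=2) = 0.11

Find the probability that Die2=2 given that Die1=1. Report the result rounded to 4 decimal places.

0.1818

P(Die1=1) = 0.11 + 0.10 + 0.08 + 0.12 + 0.03 = 0.44.
P(Die2=2 | Die1=1) = 0.08/0.44 = 0.1818.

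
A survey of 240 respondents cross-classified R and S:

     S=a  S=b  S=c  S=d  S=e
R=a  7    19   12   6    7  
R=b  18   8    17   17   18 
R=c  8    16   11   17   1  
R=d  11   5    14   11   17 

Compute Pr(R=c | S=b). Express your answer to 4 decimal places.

Total with S=b: 19 + 8 + 16 + 5 = 48.
P(R=c | S=b) = 16/48 = 0.3333.

0.3333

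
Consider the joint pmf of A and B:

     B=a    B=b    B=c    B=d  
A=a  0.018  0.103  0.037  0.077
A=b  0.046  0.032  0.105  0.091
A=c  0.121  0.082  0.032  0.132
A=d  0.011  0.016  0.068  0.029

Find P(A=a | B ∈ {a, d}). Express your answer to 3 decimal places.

0.181

P(B=a) = 0.018 + 0.046 + 0.121 + 0.011 = 0.196.
P(B=d) = 0.077 + 0.091 + 0.132 + 0.029 = 0.329.
P(B ∈ {a, d}) = 0.196 + 0.329 = 0.525; P(A=a, B ∈ {a, d}) = 0.018 + 0.077 = 0.095.
P(A=a | B ∈ {a, d}) = 0.095/0.525 = 0.181.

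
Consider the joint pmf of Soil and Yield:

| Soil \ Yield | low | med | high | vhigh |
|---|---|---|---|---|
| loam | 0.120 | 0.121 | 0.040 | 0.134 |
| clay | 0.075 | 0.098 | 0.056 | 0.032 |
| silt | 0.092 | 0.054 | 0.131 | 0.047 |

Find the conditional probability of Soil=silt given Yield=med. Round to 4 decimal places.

P(Yield=med) = 0.121 + 0.098 + 0.054 = 0.273.
P(Soil=silt | Yield=med) = 0.054/0.273 = 0.1978.

0.1978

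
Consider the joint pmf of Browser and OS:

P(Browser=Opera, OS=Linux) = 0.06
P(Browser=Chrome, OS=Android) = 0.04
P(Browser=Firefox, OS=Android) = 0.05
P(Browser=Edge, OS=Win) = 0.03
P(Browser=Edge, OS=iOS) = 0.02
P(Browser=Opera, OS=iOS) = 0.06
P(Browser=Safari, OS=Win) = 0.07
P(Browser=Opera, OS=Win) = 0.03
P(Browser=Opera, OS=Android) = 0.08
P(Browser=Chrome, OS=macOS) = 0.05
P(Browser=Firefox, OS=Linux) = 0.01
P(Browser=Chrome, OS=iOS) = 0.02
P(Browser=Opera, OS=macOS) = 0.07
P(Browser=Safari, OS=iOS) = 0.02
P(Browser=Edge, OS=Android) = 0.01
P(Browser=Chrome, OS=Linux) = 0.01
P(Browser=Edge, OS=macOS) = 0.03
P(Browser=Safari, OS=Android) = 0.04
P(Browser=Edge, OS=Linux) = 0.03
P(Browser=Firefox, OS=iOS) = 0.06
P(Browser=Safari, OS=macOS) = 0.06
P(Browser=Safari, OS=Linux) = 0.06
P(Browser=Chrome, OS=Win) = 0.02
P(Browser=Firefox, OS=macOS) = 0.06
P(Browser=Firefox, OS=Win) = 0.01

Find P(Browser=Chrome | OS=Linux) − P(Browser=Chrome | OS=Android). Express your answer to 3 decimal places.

P(OS=Linux) = 0.01 + 0.01 + 0.06 + 0.03 + 0.06 = 0.17; P(Browser=Chrome | OS=Linux) = 0.01/0.17 = 0.0588.
P(OS=Android) = 0.04 + 0.05 + 0.04 + 0.01 + 0.08 = 0.22; P(Browser=Chrome | OS=Android) = 0.04/0.22 = 0.1818.
Difference = -0.123.

-0.123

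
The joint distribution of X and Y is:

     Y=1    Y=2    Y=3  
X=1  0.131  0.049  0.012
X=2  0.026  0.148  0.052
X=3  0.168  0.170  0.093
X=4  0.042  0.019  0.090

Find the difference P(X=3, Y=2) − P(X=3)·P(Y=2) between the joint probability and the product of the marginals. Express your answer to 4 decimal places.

P(X=3) = 0.168 + 0.170 + 0.093 = 0.431.
P(Y=2) = 0.049 + 0.148 + 0.170 + 0.019 = 0.386.
P(X=3, Y=2) − P(X=3)P(Y=2) = 0.170 − 0.431×0.386 = 0.0036.

0.0036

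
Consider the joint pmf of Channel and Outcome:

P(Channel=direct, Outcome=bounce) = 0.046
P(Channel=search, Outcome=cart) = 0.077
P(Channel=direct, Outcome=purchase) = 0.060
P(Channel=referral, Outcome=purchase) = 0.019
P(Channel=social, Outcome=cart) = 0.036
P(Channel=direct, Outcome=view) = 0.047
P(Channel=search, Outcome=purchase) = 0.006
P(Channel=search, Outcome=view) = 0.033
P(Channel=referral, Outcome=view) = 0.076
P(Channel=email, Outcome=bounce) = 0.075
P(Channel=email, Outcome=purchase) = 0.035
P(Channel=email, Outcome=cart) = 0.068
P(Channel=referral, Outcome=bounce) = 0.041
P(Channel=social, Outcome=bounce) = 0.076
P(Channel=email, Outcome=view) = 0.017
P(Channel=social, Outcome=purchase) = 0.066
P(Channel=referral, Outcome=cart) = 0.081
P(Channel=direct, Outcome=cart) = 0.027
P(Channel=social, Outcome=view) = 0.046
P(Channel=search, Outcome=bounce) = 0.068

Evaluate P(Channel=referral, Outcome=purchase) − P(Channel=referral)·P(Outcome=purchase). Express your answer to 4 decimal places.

P(Channel=referral) = 0.041 + 0.076 + 0.081 + 0.019 = 0.217.
P(Outcome=purchase) = 0.035 + 0.006 + 0.066 + 0.060 + 0.019 = 0.186.
P(Channel=referral, Outcome=purchase) − P(Channel=referral)P(Outcome=purchase) = 0.019 − 0.217×0.186 = -0.0214.

-0.0214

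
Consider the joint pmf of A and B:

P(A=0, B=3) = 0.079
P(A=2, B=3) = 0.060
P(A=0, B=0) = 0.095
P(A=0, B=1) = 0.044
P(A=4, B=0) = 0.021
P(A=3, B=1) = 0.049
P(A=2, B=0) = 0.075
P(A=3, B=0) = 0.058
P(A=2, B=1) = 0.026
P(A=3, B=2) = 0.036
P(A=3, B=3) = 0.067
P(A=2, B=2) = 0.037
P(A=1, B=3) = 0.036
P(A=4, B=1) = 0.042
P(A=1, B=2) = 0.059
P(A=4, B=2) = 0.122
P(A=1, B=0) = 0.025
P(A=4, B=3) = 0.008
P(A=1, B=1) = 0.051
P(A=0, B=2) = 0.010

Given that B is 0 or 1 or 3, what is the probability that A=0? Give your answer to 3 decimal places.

P(B=0) = 0.095 + 0.025 + 0.075 + 0.058 + 0.021 = 0.274.
P(B=1) = 0.044 + 0.051 + 0.026 + 0.049 + 0.042 = 0.212.
P(B=3) = 0.079 + 0.036 + 0.060 + 0.067 + 0.008 = 0.250.
P(B ∈ {0, 1, 3}) = 0.274 + 0.212 + 0.250 = 0.736; P(A=0, B ∈ {0, 1, 3}) = 0.095 + 0.044 + 0.079 = 0.218.
P(A=0 | B ∈ {0, 1, 3}) = 0.218/0.736 = 0.296.

0.296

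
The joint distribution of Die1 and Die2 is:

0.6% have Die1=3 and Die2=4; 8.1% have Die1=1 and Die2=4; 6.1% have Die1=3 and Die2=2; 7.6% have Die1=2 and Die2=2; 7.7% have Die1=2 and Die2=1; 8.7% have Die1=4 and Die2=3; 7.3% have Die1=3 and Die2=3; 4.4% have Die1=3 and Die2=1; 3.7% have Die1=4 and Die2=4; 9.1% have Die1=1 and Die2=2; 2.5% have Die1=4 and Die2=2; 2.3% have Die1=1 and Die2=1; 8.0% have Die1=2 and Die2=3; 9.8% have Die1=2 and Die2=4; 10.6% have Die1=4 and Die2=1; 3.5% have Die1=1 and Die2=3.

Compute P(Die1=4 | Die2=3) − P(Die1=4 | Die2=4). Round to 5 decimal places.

P(Die2=3) = 0.035 + 0.080 + 0.073 + 0.087 = 0.275; P(Die1=4 | Die2=3) = 0.087/0.275 = 0.316364.
P(Die2=4) = 0.081 + 0.098 + 0.006 + 0.037 = 0.222; P(Die1=4 | Die2=4) = 0.037/0.222 = 0.166667.
Difference = 0.14970.

0.14970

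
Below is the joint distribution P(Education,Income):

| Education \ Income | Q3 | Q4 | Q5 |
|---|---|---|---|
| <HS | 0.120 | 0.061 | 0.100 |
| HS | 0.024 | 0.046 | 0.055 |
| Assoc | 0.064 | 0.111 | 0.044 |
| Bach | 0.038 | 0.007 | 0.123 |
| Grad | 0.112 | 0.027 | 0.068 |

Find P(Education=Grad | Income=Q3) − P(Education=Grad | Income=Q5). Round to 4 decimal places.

0.1385

P(Income=Q3) = 0.120 + 0.024 + 0.064 + 0.038 + 0.112 = 0.358; P(Education=Grad | Income=Q3) = 0.112/0.358 = 0.31285.
P(Income=Q5) = 0.100 + 0.055 + 0.044 + 0.123 + 0.068 = 0.390; P(Education=Grad | Income=Q5) = 0.068/0.390 = 0.17436.
Difference = 0.1385.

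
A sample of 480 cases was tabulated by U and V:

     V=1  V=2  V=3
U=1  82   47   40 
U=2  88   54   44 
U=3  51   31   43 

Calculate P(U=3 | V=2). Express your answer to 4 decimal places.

Total with V=2: 47 + 54 + 31 = 132.
P(U=3 | V=2) = 31/132 = 0.2348.

0.2348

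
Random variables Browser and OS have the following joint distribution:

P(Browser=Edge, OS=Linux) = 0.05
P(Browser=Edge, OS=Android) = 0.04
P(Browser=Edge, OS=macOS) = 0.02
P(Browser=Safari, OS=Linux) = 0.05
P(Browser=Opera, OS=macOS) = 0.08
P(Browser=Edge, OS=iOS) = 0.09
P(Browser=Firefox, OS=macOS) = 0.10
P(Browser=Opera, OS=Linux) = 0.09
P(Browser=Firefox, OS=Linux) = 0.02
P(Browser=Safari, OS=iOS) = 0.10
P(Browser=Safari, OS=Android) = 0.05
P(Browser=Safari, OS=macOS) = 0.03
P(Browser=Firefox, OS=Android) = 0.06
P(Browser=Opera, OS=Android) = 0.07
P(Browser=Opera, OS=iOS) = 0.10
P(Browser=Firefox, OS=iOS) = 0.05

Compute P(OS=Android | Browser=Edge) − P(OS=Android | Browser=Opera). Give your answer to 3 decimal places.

-0.006

P(Browser=Edge) = 0.02 + 0.05 + 0.09 + 0.04 = 0.20; P(OS=Android | Browser=Edge) = 0.04/0.20 = 0.2000.
P(Browser=Opera) = 0.08 + 0.09 + 0.10 + 0.07 = 0.34; P(OS=Android | Browser=Opera) = 0.07/0.34 = 0.2059.
Difference = -0.006.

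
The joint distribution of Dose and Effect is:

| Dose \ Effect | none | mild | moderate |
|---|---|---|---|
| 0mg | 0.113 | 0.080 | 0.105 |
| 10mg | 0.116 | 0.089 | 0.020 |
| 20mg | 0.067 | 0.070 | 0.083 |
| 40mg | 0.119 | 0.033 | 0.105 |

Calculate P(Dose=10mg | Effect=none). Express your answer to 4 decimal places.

P(Effect=none) = 0.113 + 0.116 + 0.067 + 0.119 = 0.415.
P(Dose=10mg | Effect=none) = 0.116/0.415 = 0.2795.

0.2795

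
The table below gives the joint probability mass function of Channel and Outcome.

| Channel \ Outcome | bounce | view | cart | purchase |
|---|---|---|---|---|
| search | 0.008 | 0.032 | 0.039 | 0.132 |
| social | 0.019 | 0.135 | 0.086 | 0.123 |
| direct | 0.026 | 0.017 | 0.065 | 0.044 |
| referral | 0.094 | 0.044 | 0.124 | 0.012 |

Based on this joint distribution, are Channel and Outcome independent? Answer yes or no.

no

P(Channel=referral) = 0.274 and P(Outcome=purchase) = 0.311, so their product is 0.08521, but P(Channel=referral, Outcome=purchase) = 0.012. Since these differ, Channel and Outcome are not independent.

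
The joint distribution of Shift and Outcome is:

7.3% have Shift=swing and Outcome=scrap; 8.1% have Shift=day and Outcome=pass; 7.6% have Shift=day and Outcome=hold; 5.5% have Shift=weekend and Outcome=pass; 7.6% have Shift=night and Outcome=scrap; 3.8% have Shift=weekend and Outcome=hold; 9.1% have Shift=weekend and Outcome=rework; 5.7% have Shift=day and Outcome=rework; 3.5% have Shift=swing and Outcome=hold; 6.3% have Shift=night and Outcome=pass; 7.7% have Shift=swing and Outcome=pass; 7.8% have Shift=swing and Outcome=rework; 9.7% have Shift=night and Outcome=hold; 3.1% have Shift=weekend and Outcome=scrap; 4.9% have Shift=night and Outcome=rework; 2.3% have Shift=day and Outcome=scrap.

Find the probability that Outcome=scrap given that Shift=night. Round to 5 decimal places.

0.26667

P(Shift=night) = 0.063 + 0.049 + 0.076 + 0.097 = 0.285.
P(Outcome=scrap | Shift=night) = 0.076/0.285 = 0.26667.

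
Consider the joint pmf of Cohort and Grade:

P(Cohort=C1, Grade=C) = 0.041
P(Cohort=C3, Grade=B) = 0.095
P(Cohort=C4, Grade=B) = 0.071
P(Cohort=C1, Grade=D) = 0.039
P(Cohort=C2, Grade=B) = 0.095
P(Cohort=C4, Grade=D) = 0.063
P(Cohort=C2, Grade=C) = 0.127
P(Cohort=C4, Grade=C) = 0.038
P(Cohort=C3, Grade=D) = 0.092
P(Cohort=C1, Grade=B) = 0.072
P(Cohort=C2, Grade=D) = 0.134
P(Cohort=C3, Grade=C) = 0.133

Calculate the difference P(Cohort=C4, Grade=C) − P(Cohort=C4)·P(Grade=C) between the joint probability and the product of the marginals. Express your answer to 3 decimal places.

P(Cohort=C4) = 0.071 + 0.038 + 0.063 = 0.172.
P(Grade=C) = 0.041 + 0.127 + 0.133 + 0.038 = 0.339.
P(Cohort=C4, Grade=C) − P(Cohort=C4)P(Grade=C) = 0.038 − 0.172×0.339 = -0.020.

-0.020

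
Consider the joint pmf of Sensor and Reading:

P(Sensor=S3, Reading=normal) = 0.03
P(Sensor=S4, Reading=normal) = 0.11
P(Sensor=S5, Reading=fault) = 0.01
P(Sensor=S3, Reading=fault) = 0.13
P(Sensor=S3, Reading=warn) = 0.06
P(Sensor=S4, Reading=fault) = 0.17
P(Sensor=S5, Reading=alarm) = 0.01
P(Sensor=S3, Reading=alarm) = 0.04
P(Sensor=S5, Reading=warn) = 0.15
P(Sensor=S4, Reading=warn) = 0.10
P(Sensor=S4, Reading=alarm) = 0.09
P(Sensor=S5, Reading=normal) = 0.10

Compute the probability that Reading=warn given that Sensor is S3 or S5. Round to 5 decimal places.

0.39623

P(Sensor=S3) = 0.03 + 0.06 + 0.04 + 0.13 = 0.26.
P(Sensor=S5) = 0.10 + 0.15 + 0.01 + 0.01 = 0.27.
P(Sensor ∈ {S3, S5}) = 0.26 + 0.27 = 0.53; P(Reading=warn, Sensor ∈ {S3, S5}) = 0.06 + 0.15 = 0.21.
P(Reading=warn | Sensor ∈ {S3, S5}) = 0.21/0.53 = 0.39623.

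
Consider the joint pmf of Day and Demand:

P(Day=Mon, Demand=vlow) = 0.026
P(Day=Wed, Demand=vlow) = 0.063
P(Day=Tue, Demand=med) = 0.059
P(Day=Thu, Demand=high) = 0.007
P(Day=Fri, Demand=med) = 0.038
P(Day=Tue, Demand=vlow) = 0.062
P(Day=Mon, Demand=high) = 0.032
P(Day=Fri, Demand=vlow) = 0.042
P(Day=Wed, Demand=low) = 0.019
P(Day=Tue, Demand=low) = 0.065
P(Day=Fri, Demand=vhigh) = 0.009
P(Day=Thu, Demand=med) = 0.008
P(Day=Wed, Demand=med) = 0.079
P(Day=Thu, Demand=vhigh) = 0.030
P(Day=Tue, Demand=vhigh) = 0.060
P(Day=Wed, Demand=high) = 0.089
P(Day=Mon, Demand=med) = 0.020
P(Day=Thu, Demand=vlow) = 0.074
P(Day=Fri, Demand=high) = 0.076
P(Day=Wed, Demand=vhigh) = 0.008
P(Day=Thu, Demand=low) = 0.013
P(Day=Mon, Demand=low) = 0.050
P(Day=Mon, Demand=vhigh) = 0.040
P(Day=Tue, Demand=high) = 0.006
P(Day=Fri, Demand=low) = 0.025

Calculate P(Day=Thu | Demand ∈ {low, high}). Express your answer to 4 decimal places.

P(Demand=low) = 0.050 + 0.065 + 0.019 + 0.013 + 0.025 = 0.172.
P(Demand=high) = 0.032 + 0.006 + 0.089 + 0.007 + 0.076 = 0.210.
P(Demand ∈ {low, high}) = 0.172 + 0.210 = 0.382; P(Day=Thu, Demand ∈ {low, high}) = 0.013 + 0.007 = 0.020.
P(Day=Thu | Demand ∈ {low, high}) = 0.020/0.382 = 0.0524.

0.0524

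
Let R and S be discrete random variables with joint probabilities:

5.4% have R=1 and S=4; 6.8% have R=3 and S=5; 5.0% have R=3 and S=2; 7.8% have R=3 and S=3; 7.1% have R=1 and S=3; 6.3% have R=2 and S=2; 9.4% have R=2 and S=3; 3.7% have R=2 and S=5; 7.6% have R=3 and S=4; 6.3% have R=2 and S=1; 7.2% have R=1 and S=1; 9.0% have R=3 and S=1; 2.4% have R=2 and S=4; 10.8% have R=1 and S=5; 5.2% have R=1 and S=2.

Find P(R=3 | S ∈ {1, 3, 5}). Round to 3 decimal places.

P(S=1) = 0.072 + 0.063 + 0.090 = 0.225.
P(S=3) = 0.071 + 0.094 + 0.078 = 0.243.
P(S=5) = 0.108 + 0.037 + 0.068 = 0.213.
P(S ∈ {1, 3, 5}) = 0.225 + 0.243 + 0.213 = 0.681; P(R=3, S ∈ {1, 3, 5}) = 0.090 + 0.078 + 0.068 = 0.236.
P(R=3 | S ∈ {1, 3, 5}) = 0.236/0.681 = 0.347.

0.347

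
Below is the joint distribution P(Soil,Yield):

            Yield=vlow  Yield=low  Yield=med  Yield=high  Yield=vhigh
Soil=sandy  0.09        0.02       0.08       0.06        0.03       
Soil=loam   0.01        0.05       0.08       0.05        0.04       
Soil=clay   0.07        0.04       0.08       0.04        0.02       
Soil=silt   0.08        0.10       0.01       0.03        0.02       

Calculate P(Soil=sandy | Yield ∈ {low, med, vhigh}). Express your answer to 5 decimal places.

P(Yield=low) = 0.02 + 0.05 + 0.04 + 0.10 = 0.21.
P(Yield=med) = 0.08 + 0.08 + 0.08 + 0.01 = 0.25.
P(Yield=vhigh) = 0.03 + 0.04 + 0.02 + 0.02 = 0.11.
P(Yield ∈ {low, med, vhigh}) = 0.21 + 0.25 + 0.11 = 0.57; P(Soil=sandy, Yield ∈ {low, med, vhigh}) = 0.02 + 0.08 + 0.03 = 0.13.
P(Soil=sandy | Yield ∈ {low, med, vhigh}) = 0.13/0.57 = 0.22807.

0.22807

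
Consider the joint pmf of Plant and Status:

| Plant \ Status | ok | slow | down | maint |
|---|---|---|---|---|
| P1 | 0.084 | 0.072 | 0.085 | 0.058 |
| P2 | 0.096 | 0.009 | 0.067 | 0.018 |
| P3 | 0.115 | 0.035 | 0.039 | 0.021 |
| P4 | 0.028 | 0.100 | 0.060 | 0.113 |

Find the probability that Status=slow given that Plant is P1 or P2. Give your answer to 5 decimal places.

P(Plant=P1) = 0.084 + 0.072 + 0.085 + 0.058 = 0.299.
P(Plant=P2) = 0.096 + 0.009 + 0.067 + 0.018 = 0.190.
P(Plant ∈ {P1, P2}) = 0.299 + 0.190 = 0.489; P(Status=slow, Plant ∈ {P1, P2}) = 0.072 + 0.009 = 0.081.
P(Status=slow | Plant ∈ {P1, P2}) = 0.081/0.489 = 0.16564.

0.16564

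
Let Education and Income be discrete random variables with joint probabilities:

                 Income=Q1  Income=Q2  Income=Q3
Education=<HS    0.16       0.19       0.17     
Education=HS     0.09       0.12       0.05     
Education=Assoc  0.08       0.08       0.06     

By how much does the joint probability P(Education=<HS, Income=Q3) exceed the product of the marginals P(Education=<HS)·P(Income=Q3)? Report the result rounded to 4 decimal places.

P(Education=<HS) = 0.16 + 0.19 + 0.17 = 0.52.
P(Income=Q3) = 0.17 + 0.05 + 0.06 = 0.28.
P(Education=<HS, Income=Q3) − P(Education=<HS)P(Income=Q3) = 0.17 − 0.52×0.28 = 0.0244.

0.0244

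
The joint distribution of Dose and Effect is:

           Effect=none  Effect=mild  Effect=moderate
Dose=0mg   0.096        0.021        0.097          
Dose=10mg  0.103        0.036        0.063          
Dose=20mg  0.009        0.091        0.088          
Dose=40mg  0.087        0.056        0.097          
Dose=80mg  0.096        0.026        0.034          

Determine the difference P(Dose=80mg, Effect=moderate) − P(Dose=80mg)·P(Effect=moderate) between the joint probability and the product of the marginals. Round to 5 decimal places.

-0.02512

P(Dose=80mg) = 0.096 + 0.026 + 0.034 = 0.156.
P(Effect=moderate) = 0.097 + 0.063 + 0.088 + 0.097 + 0.034 = 0.379.
P(Dose=80mg, Effect=moderate) − P(Dose=80mg)P(Effect=moderate) = 0.034 − 0.156×0.379 = -0.02512.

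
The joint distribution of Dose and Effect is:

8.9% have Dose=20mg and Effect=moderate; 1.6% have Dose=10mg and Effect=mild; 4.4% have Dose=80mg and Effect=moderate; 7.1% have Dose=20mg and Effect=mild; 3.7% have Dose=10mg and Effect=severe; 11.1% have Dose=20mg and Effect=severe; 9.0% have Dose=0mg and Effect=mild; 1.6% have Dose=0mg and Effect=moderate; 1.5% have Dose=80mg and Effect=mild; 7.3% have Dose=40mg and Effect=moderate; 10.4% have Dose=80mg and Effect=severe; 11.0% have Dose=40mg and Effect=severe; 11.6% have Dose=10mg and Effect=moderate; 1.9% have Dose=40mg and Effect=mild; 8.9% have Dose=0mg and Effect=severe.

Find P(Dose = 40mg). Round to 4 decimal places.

P(Dose=40mg) = 0.019 + 0.073 + 0.110 = 0.202.

0.2020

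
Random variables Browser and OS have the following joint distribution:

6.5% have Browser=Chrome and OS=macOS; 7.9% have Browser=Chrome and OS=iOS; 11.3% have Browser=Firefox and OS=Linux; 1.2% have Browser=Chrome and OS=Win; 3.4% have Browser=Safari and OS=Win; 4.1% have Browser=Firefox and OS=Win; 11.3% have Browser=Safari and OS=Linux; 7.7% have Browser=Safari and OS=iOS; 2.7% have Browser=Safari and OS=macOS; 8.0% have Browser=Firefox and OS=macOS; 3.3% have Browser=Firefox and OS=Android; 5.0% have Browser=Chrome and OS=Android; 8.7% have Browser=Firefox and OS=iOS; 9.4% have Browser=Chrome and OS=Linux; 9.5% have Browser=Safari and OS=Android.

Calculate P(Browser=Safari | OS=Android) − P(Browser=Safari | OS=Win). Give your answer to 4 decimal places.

P(OS=Android) = 0.050 + 0.033 + 0.095 = 0.178; P(Browser=Safari | OS=Android) = 0.095/0.178 = 0.53371.
P(OS=Win) = 0.012 + 0.041 + 0.034 = 0.087; P(Browser=Safari | OS=Win) = 0.034/0.087 = 0.39080.
Difference = 0.1429.

0.1429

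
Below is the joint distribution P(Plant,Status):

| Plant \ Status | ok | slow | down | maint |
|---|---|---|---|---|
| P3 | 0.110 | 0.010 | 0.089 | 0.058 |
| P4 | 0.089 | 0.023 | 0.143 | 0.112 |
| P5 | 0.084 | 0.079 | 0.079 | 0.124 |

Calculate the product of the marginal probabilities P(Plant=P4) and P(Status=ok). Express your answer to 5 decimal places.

0.10386

P(Plant=P4) = 0.089 + 0.023 + 0.143 + 0.112 = 0.367.
P(Status=ok) = 0.110 + 0.089 + 0.084 = 0.283.
Product: 0.367 × 0.283 = 0.10386.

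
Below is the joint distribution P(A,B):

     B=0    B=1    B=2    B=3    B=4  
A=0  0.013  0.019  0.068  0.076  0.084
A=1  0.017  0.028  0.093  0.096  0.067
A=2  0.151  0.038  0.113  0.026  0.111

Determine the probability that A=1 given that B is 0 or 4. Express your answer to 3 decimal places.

0.190

P(B=0) = 0.013 + 0.017 + 0.151 = 0.181.
P(B=4) = 0.084 + 0.067 + 0.111 = 0.262.
P(B ∈ {0, 4}) = 0.181 + 0.262 = 0.443; P(A=1, B ∈ {0, 4}) = 0.017 + 0.067 = 0.084.
P(A=1 | B ∈ {0, 4}) = 0.084/0.443 = 0.190.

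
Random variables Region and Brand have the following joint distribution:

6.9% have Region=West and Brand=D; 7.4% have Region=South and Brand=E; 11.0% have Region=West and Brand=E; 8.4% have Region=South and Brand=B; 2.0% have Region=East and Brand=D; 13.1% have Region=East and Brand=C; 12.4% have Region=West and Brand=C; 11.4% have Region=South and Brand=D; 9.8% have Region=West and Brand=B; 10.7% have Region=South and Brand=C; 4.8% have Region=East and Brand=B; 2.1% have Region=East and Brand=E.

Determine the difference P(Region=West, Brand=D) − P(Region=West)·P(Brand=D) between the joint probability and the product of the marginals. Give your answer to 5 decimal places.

P(Region=West) = 0.098 + 0.124 + 0.069 + 0.110 = 0.401.
P(Brand=D) = 0.114 + 0.020 + 0.069 = 0.203.
P(Region=West, Brand=D) − P(Region=West)P(Brand=D) = 0.069 − 0.401×0.203 = -0.01240.

-0.01240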